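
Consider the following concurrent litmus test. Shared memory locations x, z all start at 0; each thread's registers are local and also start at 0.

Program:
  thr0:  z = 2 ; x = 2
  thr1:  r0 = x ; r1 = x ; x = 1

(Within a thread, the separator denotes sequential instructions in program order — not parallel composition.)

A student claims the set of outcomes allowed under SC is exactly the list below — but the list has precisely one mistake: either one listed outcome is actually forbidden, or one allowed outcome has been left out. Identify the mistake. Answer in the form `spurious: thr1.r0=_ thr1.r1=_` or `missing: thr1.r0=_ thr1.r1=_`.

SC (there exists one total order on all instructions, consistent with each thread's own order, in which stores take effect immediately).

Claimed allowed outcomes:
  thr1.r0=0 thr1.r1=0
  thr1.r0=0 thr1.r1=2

outcome vector order: (thr1.r0,thr1.r1)
under SC → <0 0>, <0 2>, <2 2>
SC∖claimed = {<2 2>}

missing: thr1.r0=2 thr1.r1=2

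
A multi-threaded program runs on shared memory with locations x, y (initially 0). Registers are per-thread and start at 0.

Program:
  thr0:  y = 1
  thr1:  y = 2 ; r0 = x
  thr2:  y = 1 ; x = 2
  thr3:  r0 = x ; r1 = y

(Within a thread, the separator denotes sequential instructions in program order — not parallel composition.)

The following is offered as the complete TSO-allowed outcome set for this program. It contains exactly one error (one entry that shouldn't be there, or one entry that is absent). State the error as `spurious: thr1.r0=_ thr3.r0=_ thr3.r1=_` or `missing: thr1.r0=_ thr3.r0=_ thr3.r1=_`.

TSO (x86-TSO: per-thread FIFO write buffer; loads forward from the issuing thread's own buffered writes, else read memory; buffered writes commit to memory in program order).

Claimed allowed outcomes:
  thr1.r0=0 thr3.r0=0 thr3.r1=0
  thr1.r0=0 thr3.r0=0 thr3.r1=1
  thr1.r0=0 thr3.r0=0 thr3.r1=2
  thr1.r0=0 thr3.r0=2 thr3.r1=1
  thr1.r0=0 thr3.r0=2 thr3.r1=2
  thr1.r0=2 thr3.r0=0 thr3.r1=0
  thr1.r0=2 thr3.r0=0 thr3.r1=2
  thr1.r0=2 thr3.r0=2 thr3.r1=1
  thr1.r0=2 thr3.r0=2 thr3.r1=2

missing: thr1.r0=2 thr3.r0=0 thr3.r1=1

outcome vector order: (thr1.r0,thr3.r0,thr3.r1)
TSO: 10 outcomes — {(0,0,0), (0,0,1), (0,0,2), (0,2,1), (0,2,2), (2,0,0), (2,0,1), (2,0,2), (2,2,1), (2,2,2)}
TSO∖claimed = {(2,0,1)}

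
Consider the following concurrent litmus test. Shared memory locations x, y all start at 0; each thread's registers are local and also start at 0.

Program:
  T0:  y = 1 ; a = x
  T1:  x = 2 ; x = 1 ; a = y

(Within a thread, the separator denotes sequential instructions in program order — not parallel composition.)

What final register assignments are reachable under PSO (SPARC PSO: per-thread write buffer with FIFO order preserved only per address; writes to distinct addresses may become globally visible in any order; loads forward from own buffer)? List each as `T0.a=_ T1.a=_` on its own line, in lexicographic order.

outcome vector order: (T0.a,T1.a)
|PSO outcomes| = 6

T0.a=0 T1.a=0
T0.a=0 T1.a=1
T0.a=1 T1.a=0
T0.a=1 T1.a=1
T0.a=2 T1.a=0
T0.a=2 T1.a=1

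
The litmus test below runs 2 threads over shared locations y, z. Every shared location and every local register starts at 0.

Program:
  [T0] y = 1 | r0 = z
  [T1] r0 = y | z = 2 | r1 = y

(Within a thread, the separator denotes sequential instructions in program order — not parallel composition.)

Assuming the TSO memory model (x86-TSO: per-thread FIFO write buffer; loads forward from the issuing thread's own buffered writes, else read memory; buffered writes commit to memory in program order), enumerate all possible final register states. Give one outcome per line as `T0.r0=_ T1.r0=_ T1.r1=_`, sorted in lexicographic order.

outcome vector order: (T0.r0,T1.r0,T1.r1)
|TSO outcomes| = 6

T0.r0=0 T1.r0=0 T1.r1=0
T0.r0=0 T1.r0=0 T1.r1=1
T0.r0=0 T1.r0=1 T1.r1=1
T0.r0=2 T1.r0=0 T1.r1=0
T0.r0=2 T1.r0=0 T1.r1=1
T0.r0=2 T1.r0=1 T1.r1=1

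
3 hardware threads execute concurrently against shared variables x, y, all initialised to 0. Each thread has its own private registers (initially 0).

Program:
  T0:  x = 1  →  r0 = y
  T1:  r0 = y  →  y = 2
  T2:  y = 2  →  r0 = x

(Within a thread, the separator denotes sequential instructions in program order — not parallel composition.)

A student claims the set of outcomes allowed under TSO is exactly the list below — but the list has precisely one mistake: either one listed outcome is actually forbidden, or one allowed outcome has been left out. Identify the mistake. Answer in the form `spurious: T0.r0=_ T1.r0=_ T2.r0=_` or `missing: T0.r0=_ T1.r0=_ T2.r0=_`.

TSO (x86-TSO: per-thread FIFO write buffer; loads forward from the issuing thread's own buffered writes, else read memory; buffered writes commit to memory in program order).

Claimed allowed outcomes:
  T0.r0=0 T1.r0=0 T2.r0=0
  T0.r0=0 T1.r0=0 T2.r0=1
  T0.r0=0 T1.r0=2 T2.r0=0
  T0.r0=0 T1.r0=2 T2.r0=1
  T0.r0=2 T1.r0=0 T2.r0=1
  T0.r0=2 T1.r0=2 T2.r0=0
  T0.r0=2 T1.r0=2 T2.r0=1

outcome vector order: (T0.r0,T1.r0,T2.r0)
TSO (8): 000, 001, 020, 021, 200, 201, 220, 221
TSO∖claimed = {200}

missing: T0.r0=2 T1.r0=0 T2.r0=0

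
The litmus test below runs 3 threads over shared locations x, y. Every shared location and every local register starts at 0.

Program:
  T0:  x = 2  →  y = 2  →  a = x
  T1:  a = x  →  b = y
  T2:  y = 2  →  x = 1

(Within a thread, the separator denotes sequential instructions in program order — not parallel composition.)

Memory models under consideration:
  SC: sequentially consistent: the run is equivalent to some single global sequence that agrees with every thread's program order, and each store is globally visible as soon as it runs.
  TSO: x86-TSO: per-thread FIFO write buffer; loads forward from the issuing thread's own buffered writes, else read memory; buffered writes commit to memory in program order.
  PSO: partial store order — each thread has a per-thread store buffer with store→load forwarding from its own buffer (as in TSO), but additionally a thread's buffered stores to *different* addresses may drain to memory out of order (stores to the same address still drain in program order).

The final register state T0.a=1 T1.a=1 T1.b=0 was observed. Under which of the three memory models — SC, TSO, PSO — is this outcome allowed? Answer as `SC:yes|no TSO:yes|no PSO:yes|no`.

SC:no TSO:no PSO:yes

outcome vector order: (T0.a,T1.a,T1.b)
SC (10): 1/0/0, 1/0/2, 1/1/2, 1/2/0, 1/2/2, 2/0/0, 2/0/2, 2/1/2, 2/2/0, 2/2/2
TSO (10): 1/0/0, 1/0/2, 1/1/2, 1/2/0, 1/2/2, 2/0/0, 2/0/2, 2/1/2, 2/2/0, 2/2/2
PSO (12): 1/0/0, 1/0/2, 1/1/0, 1/1/2, 1/2/0, 1/2/2, 2/0/0, 2/0/2, 2/1/0, 2/1/2, 2/2/0, 2/2/2
target 1/1/0 ∈ {PSO}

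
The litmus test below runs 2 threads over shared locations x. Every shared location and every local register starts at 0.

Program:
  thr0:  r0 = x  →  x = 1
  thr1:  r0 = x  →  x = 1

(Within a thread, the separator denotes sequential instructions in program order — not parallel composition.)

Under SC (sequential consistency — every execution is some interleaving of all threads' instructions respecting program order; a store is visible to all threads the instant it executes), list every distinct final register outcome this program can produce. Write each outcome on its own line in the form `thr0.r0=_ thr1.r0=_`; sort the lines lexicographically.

outcome vector order: (thr0.r0,thr1.r0)
|SC outcomes| = 3

thr0.r0=0 thr1.r0=0
thr0.r0=0 thr1.r0=1
thr0.r0=1 thr1.r0=0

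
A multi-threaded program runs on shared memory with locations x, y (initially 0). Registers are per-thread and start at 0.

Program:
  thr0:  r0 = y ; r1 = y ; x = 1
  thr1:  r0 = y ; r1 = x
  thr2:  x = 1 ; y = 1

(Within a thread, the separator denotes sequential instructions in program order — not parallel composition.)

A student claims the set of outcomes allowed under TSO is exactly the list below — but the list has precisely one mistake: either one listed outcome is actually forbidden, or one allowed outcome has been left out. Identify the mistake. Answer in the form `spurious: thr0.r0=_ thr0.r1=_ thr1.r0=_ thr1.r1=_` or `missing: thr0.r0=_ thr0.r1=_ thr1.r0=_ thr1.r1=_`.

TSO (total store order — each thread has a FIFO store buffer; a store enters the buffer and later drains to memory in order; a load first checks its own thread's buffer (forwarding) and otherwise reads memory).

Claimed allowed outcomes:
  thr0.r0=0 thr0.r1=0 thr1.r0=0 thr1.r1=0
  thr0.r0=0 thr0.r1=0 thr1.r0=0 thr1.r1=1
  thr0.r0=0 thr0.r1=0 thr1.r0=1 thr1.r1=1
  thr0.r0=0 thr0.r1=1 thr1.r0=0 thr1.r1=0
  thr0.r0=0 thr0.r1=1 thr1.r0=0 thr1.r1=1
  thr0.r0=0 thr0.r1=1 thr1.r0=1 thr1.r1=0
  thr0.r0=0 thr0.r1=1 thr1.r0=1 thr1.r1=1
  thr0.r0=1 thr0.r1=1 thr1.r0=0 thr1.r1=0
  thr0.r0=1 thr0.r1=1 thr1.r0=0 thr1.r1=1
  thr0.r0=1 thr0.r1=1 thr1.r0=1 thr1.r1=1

outcome vector order: (thr0.r0,thr0.r1,thr1.r0,thr1.r1)
under TSO → (0,0,0,0) (0,0,0,1) (0,0,1,1) (0,1,0,0) (0,1,0,1) (0,1,1,1) (1,1,0,0) (1,1,0,1) (1,1,1,1)
claimed∖TSO = {(0,1,1,0)}

spurious: thr0.r0=0 thr0.r1=1 thr1.r0=1 thr1.r1=0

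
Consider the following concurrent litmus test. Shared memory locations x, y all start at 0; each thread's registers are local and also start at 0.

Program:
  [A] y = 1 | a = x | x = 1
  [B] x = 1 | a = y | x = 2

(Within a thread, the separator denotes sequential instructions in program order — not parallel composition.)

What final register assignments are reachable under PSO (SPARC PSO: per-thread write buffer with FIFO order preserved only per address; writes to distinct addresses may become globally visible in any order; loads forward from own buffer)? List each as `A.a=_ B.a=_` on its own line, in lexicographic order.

A.a=0 B.a=0
A.a=0 B.a=1
A.a=1 B.a=0
A.a=1 B.a=1
A.a=2 B.a=0
A.a=2 B.a=1

outcome vector order: (A.a,B.a)
|PSO outcomes| = 6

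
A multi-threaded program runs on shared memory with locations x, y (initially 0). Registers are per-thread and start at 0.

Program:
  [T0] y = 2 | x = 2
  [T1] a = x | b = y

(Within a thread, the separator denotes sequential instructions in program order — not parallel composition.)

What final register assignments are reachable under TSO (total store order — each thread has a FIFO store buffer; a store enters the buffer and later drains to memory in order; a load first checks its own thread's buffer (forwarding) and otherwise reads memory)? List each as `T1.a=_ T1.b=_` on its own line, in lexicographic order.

outcome vector order: (T1.a,T1.b)
|TSO outcomes| = 3

T1.a=0 T1.b=0
T1.a=0 T1.b=2
T1.a=2 T1.b=2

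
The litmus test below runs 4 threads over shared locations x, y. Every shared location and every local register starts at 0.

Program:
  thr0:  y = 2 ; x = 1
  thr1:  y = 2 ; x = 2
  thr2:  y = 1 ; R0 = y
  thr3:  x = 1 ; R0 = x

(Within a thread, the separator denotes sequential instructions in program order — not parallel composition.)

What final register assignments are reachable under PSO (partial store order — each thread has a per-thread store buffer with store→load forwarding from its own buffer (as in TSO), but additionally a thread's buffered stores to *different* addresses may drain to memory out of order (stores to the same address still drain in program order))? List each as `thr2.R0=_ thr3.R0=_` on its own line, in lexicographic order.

thr2.R0=1 thr3.R0=1
thr2.R0=1 thr3.R0=2
thr2.R0=2 thr3.R0=1
thr2.R0=2 thr3.R0=2

outcome vector order: (thr2.R0,thr3.R0)
|PSO outcomes| = 4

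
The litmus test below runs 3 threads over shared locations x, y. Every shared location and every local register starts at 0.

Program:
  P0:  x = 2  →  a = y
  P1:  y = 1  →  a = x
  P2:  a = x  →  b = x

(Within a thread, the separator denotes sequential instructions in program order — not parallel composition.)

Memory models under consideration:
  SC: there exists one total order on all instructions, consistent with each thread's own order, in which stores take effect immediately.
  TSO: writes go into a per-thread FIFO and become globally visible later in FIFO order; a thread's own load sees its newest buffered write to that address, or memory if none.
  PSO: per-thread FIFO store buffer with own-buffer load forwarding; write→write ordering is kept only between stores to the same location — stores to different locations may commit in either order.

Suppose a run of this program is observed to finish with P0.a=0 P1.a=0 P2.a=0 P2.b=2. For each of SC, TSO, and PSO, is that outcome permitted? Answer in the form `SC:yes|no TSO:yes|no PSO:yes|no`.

SC:no TSO:yes PSO:yes

outcome vector order: (P0.a,P1.a,P2.a,P2.b)
under SC → 0200 0202 0222 1000 1002 1022 1200 1202 1222
under TSO → 0000 0002 0022 0200 0202 0222 1000 1002 1022 1200 1202 1222
under PSO → 0000 0002 0022 0200 0202 0222 1000 1002 1022 1200 1202 1222
target 0002 ∈ {TSO,PSO}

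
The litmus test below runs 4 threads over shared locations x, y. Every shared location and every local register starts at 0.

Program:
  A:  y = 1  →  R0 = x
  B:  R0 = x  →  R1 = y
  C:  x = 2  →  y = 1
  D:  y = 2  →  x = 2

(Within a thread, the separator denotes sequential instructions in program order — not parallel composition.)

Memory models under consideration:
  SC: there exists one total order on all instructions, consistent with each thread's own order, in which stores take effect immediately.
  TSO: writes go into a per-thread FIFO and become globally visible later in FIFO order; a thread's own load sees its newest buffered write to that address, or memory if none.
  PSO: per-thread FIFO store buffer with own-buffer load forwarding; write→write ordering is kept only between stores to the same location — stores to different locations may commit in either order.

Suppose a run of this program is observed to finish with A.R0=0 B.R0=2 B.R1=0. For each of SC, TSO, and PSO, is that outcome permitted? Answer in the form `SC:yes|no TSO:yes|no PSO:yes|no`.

SC:no TSO:yes PSO:yes

outcome vector order: (A.R0,B.R0,B.R1)
[SC] allowed = {0/0/0 0/0/1 0/0/2 0/2/1 0/2/2 2/0/0 2/0/1 2/0/2 2/2/0 2/2/1 2/2/2}
[TSO] allowed = {0/0/0 0/0/1 0/0/2 0/2/0 0/2/1 0/2/2 2/0/0 2/0/1 2/0/2 2/2/0 2/2/1 2/2/2}
[PSO] allowed = {0/0/0 0/0/1 0/0/2 0/2/0 0/2/1 0/2/2 2/0/0 2/0/1 2/0/2 2/2/0 2/2/1 2/2/2}
target 0/2/0 ∈ {TSO,PSO}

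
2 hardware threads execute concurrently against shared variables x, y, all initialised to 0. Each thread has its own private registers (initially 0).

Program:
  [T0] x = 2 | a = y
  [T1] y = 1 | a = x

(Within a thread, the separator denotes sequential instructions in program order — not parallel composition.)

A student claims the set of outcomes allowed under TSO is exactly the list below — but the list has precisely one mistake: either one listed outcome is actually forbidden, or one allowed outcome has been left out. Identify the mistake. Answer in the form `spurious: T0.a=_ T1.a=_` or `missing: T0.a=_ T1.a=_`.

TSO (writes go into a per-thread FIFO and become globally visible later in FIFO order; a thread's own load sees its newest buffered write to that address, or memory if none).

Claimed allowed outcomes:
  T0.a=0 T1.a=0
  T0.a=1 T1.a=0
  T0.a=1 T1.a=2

outcome vector order: (T0.a,T1.a)
[TSO] allowed = {(0,0); (0,2); (1,0); (1,2)}
TSO∖claimed = {(0,2)}

missing: T0.a=0 T1.a=2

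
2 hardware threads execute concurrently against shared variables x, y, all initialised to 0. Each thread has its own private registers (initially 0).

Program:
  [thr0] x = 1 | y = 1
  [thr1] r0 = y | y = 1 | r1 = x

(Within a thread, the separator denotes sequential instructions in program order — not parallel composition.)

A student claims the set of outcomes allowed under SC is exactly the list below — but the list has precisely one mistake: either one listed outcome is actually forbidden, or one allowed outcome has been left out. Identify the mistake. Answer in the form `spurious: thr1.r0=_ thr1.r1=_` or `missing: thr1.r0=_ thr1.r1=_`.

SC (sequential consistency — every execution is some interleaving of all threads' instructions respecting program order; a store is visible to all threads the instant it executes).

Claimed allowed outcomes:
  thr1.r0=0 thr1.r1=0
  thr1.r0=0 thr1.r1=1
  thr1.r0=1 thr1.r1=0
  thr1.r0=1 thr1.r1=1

spurious: thr1.r0=1 thr1.r1=0

outcome vector order: (thr1.r0,thr1.r1)
[SC] allowed = {<0 0> <0 1> <1 1>}
claimed∖SC = {<1 0>}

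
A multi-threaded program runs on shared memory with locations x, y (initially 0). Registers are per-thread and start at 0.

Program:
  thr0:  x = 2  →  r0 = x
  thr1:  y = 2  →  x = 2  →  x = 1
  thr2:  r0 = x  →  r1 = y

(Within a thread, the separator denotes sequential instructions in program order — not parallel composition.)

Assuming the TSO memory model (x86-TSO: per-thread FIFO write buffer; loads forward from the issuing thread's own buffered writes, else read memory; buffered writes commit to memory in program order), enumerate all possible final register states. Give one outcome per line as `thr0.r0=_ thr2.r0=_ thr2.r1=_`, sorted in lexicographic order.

thr0.r0=1 thr2.r0=0 thr2.r1=0
thr0.r0=1 thr2.r0=0 thr2.r1=2
thr0.r0=1 thr2.r0=1 thr2.r1=2
thr0.r0=1 thr2.r0=2 thr2.r1=0
thr0.r0=1 thr2.r0=2 thr2.r1=2
thr0.r0=2 thr2.r0=0 thr2.r1=0
thr0.r0=2 thr2.r0=0 thr2.r1=2
thr0.r0=2 thr2.r0=1 thr2.r1=2
thr0.r0=2 thr2.r0=2 thr2.r1=0
thr0.r0=2 thr2.r0=2 thr2.r1=2

outcome vector order: (thr0.r0,thr2.r0,thr2.r1)
|TSO outcomes| = 10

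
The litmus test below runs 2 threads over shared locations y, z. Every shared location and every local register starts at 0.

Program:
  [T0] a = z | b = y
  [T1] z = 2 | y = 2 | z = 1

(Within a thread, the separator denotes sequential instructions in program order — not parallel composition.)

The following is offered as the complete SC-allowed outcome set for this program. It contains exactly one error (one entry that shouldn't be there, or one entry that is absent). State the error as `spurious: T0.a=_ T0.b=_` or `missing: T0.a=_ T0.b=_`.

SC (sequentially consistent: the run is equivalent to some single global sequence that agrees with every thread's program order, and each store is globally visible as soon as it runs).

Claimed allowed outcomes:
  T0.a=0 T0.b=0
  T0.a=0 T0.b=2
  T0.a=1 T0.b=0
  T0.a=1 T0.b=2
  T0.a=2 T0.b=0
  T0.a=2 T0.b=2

spurious: T0.a=1 T0.b=0

outcome vector order: (T0.a,T0.b)
SC (5): (0,0); (0,2); (1,2); (2,0); (2,2)
claimed∖SC = {(1,0)}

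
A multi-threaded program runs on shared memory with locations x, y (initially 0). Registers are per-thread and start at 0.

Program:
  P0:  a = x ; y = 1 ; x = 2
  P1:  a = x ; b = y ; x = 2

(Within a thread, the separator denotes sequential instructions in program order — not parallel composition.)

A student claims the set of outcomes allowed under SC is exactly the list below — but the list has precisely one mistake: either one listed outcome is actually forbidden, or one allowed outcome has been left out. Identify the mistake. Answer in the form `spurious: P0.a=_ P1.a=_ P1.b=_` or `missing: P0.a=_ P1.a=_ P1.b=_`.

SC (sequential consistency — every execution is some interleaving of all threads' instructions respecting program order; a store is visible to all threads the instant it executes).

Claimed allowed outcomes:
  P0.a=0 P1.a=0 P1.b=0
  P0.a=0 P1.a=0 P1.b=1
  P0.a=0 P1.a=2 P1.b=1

outcome vector order: (P0.a,P1.a,P1.b)
SC (4): <0 0 0> <0 0 1> <0 2 1> <2 0 0>
SC∖claimed = {<2 0 0>}

missing: P0.a=2 P1.a=0 P1.b=0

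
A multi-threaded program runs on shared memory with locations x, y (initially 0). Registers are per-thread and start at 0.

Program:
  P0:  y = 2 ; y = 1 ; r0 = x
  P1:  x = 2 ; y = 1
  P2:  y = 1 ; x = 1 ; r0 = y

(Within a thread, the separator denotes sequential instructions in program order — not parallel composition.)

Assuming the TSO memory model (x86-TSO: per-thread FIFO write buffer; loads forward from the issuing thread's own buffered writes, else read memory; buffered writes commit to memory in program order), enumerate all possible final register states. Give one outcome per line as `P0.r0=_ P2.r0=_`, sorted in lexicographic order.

P0.r0=0 P2.r0=1
P0.r0=0 P2.r0=2
P0.r0=1 P2.r0=1
P0.r0=1 P2.r0=2
P0.r0=2 P2.r0=1
P0.r0=2 P2.r0=2

outcome vector order: (P0.r0,P2.r0)
|TSO outcomes| = 6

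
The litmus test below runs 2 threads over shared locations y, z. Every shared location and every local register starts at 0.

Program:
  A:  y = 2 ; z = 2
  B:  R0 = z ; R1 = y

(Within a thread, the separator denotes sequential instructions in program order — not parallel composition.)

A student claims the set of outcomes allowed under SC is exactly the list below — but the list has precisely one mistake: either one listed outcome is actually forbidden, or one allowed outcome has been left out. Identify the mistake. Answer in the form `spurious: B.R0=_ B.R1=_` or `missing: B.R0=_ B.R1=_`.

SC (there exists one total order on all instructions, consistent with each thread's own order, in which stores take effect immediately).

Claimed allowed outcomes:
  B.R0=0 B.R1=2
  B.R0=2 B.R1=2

missing: B.R0=0 B.R1=0

outcome vector order: (B.R0,B.R1)
SC (3): 00; 02; 22
SC∖claimed = {00}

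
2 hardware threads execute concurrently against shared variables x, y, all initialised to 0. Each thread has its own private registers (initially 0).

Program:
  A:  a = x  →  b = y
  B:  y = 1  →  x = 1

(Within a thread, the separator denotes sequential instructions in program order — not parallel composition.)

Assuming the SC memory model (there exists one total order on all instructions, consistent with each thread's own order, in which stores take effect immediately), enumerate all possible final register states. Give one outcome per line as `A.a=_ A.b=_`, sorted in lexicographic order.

A.a=0 A.b=0
A.a=0 A.b=1
A.a=1 A.b=1

outcome vector order: (A.a,A.b)
|SC outcomes| = 3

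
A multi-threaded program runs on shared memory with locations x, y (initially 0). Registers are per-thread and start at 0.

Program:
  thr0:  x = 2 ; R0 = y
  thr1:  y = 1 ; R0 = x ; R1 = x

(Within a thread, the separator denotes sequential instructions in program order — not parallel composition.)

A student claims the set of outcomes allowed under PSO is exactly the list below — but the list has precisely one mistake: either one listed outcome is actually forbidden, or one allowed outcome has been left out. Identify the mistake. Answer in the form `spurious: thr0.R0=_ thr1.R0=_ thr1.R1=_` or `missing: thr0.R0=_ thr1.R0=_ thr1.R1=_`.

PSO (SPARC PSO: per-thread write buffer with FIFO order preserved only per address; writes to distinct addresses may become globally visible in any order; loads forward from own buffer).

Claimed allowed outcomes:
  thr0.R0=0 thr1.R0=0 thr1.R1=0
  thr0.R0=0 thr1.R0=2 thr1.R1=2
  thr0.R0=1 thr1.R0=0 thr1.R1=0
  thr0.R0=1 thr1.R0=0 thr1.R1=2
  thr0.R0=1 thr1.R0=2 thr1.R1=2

outcome vector order: (thr0.R0,thr1.R0,thr1.R1)
PSO (6): (0,0,0) (0,0,2) (0,2,2) (1,0,0) (1,0,2) (1,2,2)
PSO∖claimed = {(0,0,2)}

missing: thr0.R0=0 thr1.R0=0 thr1.R1=2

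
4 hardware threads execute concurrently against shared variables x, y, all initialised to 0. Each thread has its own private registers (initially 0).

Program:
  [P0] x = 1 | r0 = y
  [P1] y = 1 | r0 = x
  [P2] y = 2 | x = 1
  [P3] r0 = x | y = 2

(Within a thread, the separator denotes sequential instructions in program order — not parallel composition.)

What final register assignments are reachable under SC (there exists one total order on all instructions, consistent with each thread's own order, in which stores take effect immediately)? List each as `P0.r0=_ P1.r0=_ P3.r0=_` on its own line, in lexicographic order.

P0.r0=0 P1.r0=1 P3.r0=0
P0.r0=0 P1.r0=1 P3.r0=1
P0.r0=1 P1.r0=0 P3.r0=0
P0.r0=1 P1.r0=0 P3.r0=1
P0.r0=1 P1.r0=1 P3.r0=0
P0.r0=1 P1.r0=1 P3.r0=1
P0.r0=2 P1.r0=0 P3.r0=0
P0.r0=2 P1.r0=0 P3.r0=1
P0.r0=2 P1.r0=1 P3.r0=0
P0.r0=2 P1.r0=1 P3.r0=1

outcome vector order: (P0.r0,P1.r0,P3.r0)
|SC outcomes| = 10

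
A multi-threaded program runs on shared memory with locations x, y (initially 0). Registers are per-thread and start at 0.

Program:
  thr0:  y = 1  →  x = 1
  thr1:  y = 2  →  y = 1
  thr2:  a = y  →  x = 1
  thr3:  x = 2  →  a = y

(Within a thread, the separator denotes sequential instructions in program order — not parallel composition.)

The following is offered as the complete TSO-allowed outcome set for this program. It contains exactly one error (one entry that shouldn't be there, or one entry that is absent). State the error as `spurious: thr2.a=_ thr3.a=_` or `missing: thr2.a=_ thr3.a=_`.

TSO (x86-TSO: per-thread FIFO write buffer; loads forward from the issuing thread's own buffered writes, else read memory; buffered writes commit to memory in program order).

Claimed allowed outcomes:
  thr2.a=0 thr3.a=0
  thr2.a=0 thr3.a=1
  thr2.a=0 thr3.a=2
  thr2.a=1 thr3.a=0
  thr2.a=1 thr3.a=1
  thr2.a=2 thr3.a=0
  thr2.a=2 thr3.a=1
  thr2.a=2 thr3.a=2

missing: thr2.a=1 thr3.a=2

outcome vector order: (thr2.a,thr3.a)
under TSO → (0,0), (0,1), (0,2), (1,0), (1,1), (1,2), (2,0), (2,1), (2,2)
TSO∖claimed = {(1,2)}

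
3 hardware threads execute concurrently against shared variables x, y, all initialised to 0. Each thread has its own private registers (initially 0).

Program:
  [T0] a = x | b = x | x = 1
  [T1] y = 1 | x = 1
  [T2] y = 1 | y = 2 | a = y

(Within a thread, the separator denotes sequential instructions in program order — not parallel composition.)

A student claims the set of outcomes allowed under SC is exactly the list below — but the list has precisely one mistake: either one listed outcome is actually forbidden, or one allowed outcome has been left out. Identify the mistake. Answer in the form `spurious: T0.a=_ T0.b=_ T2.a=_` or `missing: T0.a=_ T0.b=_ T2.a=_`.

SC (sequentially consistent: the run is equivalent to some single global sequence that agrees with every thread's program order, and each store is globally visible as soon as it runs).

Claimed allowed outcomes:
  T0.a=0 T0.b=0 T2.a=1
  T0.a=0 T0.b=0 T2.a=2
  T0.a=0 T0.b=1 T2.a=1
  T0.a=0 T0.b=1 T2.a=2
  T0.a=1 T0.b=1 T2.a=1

missing: T0.a=1 T0.b=1 T2.a=2

outcome vector order: (T0.a,T0.b,T2.a)
[SC] allowed = {<0 0 1>, <0 0 2>, <0 1 1>, <0 1 2>, <1 1 1>, <1 1 2>}
SC∖claimed = {<1 1 2>}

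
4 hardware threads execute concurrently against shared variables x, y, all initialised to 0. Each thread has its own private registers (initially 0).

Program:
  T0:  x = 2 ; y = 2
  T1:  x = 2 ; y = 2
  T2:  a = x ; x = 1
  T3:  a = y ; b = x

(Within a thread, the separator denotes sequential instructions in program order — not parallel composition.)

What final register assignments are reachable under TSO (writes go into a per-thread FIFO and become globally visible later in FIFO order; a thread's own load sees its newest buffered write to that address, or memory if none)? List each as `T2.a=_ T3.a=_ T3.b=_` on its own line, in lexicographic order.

outcome vector order: (T2.a,T3.a,T3.b)
|TSO outcomes| = 10

T2.a=0 T3.a=0 T3.b=0
T2.a=0 T3.a=0 T3.b=1
T2.a=0 T3.a=0 T3.b=2
T2.a=0 T3.a=2 T3.b=1
T2.a=0 T3.a=2 T3.b=2
T2.a=2 T3.a=0 T3.b=0
T2.a=2 T3.a=0 T3.b=1
T2.a=2 T3.a=0 T3.b=2
T2.a=2 T3.a=2 T3.b=1
T2.a=2 T3.a=2 T3.b=2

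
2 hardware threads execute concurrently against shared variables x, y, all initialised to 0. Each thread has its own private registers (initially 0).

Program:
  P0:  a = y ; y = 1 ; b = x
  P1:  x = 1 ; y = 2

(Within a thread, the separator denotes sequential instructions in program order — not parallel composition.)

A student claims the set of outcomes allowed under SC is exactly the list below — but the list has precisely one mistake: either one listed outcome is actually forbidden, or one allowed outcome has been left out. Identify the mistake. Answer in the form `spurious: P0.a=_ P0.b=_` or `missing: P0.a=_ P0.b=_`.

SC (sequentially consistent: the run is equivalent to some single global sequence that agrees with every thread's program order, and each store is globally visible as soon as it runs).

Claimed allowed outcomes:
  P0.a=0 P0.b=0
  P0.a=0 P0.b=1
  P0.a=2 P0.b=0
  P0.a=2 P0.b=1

outcome vector order: (P0.a,P0.b)
[SC] allowed = {(0,0); (0,1); (2,1)}
claimed∖SC = {(2,0)}

spurious: P0.a=2 P0.b=0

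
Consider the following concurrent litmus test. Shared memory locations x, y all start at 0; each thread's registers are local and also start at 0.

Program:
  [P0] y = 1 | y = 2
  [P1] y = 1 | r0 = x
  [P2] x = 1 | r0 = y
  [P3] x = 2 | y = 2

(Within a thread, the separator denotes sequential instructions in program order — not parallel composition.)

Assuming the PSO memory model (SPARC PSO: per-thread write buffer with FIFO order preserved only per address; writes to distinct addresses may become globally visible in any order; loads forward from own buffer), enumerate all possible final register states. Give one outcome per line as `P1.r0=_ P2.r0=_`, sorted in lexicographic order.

P1.r0=0 P2.r0=0
P1.r0=0 P2.r0=1
P1.r0=0 P2.r0=2
P1.r0=1 P2.r0=0
P1.r0=1 P2.r0=1
P1.r0=1 P2.r0=2
P1.r0=2 P2.r0=0
P1.r0=2 P2.r0=1
P1.r0=2 P2.r0=2

outcome vector order: (P1.r0,P2.r0)
|PSO outcomes| = 9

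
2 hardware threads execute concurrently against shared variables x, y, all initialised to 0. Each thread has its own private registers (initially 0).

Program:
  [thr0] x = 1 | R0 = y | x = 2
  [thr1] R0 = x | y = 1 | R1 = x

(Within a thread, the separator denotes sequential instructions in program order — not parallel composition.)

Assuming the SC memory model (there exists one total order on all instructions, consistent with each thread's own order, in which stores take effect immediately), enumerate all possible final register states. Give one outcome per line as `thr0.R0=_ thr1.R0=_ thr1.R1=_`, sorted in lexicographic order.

thr0.R0=0 thr1.R0=0 thr1.R1=1
thr0.R0=0 thr1.R0=0 thr1.R1=2
thr0.R0=0 thr1.R0=1 thr1.R1=1
thr0.R0=0 thr1.R0=1 thr1.R1=2
thr0.R0=0 thr1.R0=2 thr1.R1=2
thr0.R0=1 thr1.R0=0 thr1.R1=0
thr0.R0=1 thr1.R0=0 thr1.R1=1
thr0.R0=1 thr1.R0=0 thr1.R1=2
thr0.R0=1 thr1.R0=1 thr1.R1=1
thr0.R0=1 thr1.R0=1 thr1.R1=2

outcome vector order: (thr0.R0,thr1.R0,thr1.R1)
|SC outcomes| = 10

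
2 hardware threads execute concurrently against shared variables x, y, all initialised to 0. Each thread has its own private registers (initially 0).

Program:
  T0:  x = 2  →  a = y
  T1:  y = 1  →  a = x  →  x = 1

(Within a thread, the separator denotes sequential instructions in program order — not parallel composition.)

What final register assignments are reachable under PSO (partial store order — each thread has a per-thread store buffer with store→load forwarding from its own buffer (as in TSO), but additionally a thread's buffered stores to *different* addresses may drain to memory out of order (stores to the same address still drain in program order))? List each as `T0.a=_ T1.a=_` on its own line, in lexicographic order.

outcome vector order: (T0.a,T1.a)
|PSO outcomes| = 4

T0.a=0 T1.a=0
T0.a=0 T1.a=2
T0.a=1 T1.a=0
T0.a=1 T1.a=2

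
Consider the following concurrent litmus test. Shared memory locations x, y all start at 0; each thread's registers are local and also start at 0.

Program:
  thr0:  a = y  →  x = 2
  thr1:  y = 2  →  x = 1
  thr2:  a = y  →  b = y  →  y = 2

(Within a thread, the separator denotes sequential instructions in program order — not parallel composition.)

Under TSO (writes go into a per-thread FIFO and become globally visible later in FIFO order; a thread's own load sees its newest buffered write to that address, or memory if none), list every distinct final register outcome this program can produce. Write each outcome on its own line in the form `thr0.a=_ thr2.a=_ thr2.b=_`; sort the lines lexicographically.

outcome vector order: (thr0.a,thr2.a,thr2.b)
|TSO outcomes| = 6

thr0.a=0 thr2.a=0 thr2.b=0
thr0.a=0 thr2.a=0 thr2.b=2
thr0.a=0 thr2.a=2 thr2.b=2
thr0.a=2 thr2.a=0 thr2.b=0
thr0.a=2 thr2.a=0 thr2.b=2
thr0.a=2 thr2.a=2 thr2.b=2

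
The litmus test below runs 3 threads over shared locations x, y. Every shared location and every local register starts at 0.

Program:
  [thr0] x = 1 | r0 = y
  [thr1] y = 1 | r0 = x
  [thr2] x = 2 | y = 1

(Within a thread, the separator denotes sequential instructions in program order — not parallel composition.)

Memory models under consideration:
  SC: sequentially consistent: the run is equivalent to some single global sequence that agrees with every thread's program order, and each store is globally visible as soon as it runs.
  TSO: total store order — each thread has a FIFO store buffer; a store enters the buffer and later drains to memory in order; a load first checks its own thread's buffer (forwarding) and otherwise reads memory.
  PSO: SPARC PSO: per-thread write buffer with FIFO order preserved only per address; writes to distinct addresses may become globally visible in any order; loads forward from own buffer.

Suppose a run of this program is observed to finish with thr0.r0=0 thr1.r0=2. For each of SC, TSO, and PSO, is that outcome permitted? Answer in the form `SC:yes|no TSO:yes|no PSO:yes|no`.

SC:yes TSO:yes PSO:yes

outcome vector order: (thr0.r0,thr1.r0)
under SC → 01; 02; 10; 11; 12
under TSO → 00; 01; 02; 10; 11; 12
under PSO → 00; 01; 02; 10; 11; 12
target 02 ∈ {SC,TSO,PSO}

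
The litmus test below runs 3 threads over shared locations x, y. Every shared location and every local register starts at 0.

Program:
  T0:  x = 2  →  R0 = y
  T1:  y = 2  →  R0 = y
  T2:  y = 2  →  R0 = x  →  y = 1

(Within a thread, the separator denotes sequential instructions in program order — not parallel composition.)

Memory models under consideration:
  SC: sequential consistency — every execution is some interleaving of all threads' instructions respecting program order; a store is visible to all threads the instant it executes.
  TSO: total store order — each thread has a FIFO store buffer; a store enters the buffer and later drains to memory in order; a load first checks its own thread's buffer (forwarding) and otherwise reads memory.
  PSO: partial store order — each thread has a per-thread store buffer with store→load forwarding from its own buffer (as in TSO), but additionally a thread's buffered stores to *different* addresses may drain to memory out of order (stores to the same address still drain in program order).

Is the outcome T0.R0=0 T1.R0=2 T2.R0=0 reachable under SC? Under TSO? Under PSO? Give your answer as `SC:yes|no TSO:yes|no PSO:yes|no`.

SC:no TSO:yes PSO:yes

outcome vector order: (T0.R0,T1.R0,T2.R0)
[SC] allowed = {0/1/2; 0/2/2; 1/1/0; 1/1/2; 1/2/0; 1/2/2; 2/1/0; 2/1/2; 2/2/0; 2/2/2}
[TSO] allowed = {0/1/0; 0/1/2; 0/2/0; 0/2/2; 1/1/0; 1/1/2; 1/2/0; 1/2/2; 2/1/0; 2/1/2; 2/2/0; 2/2/2}
[PSO] allowed = {0/1/0; 0/1/2; 0/2/0; 0/2/2; 1/1/0; 1/1/2; 1/2/0; 1/2/2; 2/1/0; 2/1/2; 2/2/0; 2/2/2}
target 0/2/0 ∈ {TSO,PSO}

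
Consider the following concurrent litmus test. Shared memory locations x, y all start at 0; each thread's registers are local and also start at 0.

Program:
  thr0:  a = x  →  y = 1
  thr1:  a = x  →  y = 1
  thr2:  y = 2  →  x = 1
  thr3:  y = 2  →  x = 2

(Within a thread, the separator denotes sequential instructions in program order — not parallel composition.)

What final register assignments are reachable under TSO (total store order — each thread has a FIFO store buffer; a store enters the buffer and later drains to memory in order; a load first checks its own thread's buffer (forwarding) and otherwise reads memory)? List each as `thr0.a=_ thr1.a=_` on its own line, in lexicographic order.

outcome vector order: (thr0.a,thr1.a)
|TSO outcomes| = 9

thr0.a=0 thr1.a=0
thr0.a=0 thr1.a=1
thr0.a=0 thr1.a=2
thr0.a=1 thr1.a=0
thr0.a=1 thr1.a=1
thr0.a=1 thr1.a=2
thr0.a=2 thr1.a=0
thr0.a=2 thr1.a=1
thr0.a=2 thr1.a=2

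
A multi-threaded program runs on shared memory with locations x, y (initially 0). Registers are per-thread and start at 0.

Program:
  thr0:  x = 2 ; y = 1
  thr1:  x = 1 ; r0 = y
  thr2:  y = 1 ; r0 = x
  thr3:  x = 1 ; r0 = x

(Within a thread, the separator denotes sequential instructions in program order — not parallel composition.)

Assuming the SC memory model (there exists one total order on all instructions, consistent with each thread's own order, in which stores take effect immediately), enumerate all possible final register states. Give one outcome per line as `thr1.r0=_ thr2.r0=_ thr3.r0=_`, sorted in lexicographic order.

thr1.r0=0 thr2.r0=1 thr3.r0=1
thr1.r0=0 thr2.r0=1 thr3.r0=2
thr1.r0=0 thr2.r0=2 thr3.r0=1
thr1.r0=0 thr2.r0=2 thr3.r0=2
thr1.r0=1 thr2.r0=0 thr3.r0=1
thr1.r0=1 thr2.r0=0 thr3.r0=2
thr1.r0=1 thr2.r0=1 thr3.r0=1
thr1.r0=1 thr2.r0=1 thr3.r0=2
thr1.r0=1 thr2.r0=2 thr3.r0=1
thr1.r0=1 thr2.r0=2 thr3.r0=2

outcome vector order: (thr1.r0,thr2.r0,thr3.r0)
|SC outcomes| = 10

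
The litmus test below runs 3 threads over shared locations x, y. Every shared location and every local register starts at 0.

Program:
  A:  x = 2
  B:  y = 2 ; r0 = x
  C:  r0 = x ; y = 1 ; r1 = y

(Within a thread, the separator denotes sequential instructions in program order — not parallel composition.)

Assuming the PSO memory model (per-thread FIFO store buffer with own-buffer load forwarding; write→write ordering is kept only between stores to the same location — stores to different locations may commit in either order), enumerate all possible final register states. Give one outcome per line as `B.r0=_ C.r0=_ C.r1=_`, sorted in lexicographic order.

outcome vector order: (B.r0,C.r0,C.r1)
|PSO outcomes| = 8

B.r0=0 C.r0=0 C.r1=1
B.r0=0 C.r0=0 C.r1=2
B.r0=0 C.r0=2 C.r1=1
B.r0=0 C.r0=2 C.r1=2
B.r0=2 C.r0=0 C.r1=1
B.r0=2 C.r0=0 C.r1=2
B.r0=2 C.r0=2 C.r1=1
B.r0=2 C.r0=2 C.r1=2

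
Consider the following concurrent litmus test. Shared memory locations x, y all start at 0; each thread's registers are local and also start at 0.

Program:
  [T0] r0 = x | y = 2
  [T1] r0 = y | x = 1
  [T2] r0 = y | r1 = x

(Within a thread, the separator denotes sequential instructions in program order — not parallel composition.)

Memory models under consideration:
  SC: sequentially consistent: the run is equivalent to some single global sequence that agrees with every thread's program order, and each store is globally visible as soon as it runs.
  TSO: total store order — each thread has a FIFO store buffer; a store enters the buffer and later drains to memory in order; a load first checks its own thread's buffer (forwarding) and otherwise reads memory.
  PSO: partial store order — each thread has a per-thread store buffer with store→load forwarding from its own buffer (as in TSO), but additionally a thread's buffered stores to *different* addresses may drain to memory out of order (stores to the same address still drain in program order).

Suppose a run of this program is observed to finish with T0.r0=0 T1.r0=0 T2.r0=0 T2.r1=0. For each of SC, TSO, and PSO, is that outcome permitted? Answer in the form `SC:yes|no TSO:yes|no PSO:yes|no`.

SC:yes TSO:yes PSO:yes

outcome vector order: (T0.r0,T1.r0,T2.r0,T2.r1)
[SC] allowed = {0/0/0/0 0/0/0/1 0/0/2/0 0/0/2/1 0/2/0/0 0/2/0/1 0/2/2/0 0/2/2/1 1/0/0/0 1/0/0/1 1/0/2/1}
[TSO] allowed = {0/0/0/0 0/0/0/1 0/0/2/0 0/0/2/1 0/2/0/0 0/2/0/1 0/2/2/0 0/2/2/1 1/0/0/0 1/0/0/1 1/0/2/1}
[PSO] allowed = {0/0/0/0 0/0/0/1 0/0/2/0 0/0/2/1 0/2/0/0 0/2/0/1 0/2/2/0 0/2/2/1 1/0/0/0 1/0/0/1 1/0/2/1}
target 0/0/0/0 ∈ {SC,TSO,PSO}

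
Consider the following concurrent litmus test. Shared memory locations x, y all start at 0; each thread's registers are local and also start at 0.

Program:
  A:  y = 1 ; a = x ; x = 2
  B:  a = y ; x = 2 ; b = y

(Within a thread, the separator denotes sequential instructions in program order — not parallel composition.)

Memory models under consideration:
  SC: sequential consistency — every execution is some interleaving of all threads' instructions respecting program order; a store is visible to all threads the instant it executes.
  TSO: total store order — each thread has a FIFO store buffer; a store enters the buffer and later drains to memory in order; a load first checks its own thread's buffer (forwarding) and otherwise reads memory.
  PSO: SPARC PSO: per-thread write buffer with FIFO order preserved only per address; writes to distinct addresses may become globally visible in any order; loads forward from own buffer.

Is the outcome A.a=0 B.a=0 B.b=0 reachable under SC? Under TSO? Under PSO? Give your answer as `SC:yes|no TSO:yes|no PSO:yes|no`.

outcome vector order: (A.a,B.a,B.b)
SC (5): (0,0,1), (0,1,1), (2,0,0), (2,0,1), (2,1,1)
TSO (6): (0,0,0), (0,0,1), (0,1,1), (2,0,0), (2,0,1), (2,1,1)
PSO (6): (0,0,0), (0,0,1), (0,1,1), (2,0,0), (2,0,1), (2,1,1)
target (0,0,0) ∈ {TSO,PSO}

SC:no TSO:yes PSO:yes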